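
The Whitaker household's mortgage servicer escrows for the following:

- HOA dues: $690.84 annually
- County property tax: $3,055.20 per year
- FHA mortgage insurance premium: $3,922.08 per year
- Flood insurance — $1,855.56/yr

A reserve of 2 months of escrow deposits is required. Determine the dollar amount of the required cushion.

$1,587.28

HOA dues — $690.84/yr
County property tax — $3,055.20/yr
FHA mortgage insurance premium — $3,922.08/yr
Flood insurance — $1,855.56/yr
Combined annual = $690.84 + $3,055.20 + $3,922.08 + $1,855.56 = $9,523.68
Monthly escrow = $9,523.68 / 12 = $793.64
Cushion = 2 × $793.64 = $1,587.28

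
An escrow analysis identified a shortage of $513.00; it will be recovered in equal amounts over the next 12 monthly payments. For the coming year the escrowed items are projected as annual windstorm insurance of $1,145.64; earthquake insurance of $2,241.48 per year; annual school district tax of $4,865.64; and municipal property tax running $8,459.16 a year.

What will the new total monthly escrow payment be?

$1,435.41

Windstorm insurance: $1,145.64 annually
Earthquake insurance: $2,241.48 annually
School district tax: $4,865.64 annually
Municipal property tax: $8,459.16 annually
Combined annual = $1,145.64 + $2,241.48 + $4,865.64 + $8,459.16 = $16,711.92
Monthly = $16,711.92 ÷ 12 = $1,392.66
Shortage spread = $513.00 ÷ 12 = $42.75/mo
Adjusted monthly = $1,392.66 + $42.75 = $1,435.41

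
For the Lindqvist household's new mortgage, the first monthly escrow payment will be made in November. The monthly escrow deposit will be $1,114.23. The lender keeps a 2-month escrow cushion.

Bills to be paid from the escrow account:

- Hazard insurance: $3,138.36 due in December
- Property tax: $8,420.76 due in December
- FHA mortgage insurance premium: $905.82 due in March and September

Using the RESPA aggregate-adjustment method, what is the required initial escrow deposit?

Cushion = 2 × $1,114.23 = $2,228.46
Trial balance (start $0, +$1,114.23 each month, − disbursements):
  Nov: +$1,114.23 → $1,114.23
  Dec: +$1,114.23 − $11,559.12 → -$9,330.66
  Jan: +$1,114.23 → -$8,216.43
  Feb: +$1,114.23 → -$7,102.20
  Mar: +$1,114.23 − $905.82 → -$6,893.79
  Apr: +$1,114.23 → -$5,779.56
  May: +$1,114.23 → -$4,665.33
  Jun: +$1,114.23 → -$3,551.10
  Jul: +$1,114.23 → -$2,436.87
  Aug: +$1,114.23 → -$1,322.64
  Sep: +$1,114.23 − $905.82 → -$1,114.23
  Oct: +$1,114.23 → $0.00
Lowest trial balance = -$9,330.66 (Dec)
Initial deposit = cushion − low point = $2,228.46 − (-$9,330.66) = $11,559.12

$11,559.12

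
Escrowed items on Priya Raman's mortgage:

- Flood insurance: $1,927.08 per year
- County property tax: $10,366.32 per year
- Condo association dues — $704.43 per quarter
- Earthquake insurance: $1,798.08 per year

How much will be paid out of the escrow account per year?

$16,909.20

Flood insurance: $1,927.08 per year
County property tax: $10,366.32 per year
Condo association dues: $704.43 × 4 = $2,817.72 per year
Earthquake insurance: $1,798.08 per year
Yearly total = $1,927.08 + $10,366.32 + $2,817.72 + $1,798.08 = $16,909.20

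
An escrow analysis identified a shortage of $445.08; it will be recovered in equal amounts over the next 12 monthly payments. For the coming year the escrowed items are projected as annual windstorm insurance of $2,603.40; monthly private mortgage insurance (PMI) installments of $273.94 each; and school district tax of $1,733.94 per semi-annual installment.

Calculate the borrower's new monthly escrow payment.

$816.97

Windstorm insurance = $2,603.40
Private mortgage insurance (PMI) = $273.94 × 12 = $3,287.28
School district tax = $1,733.94 × 2 = $3,467.88
Annual escrow total = $2,603.40 + $3,287.28 + $3,467.88 = $9,358.56
Monthly = $9,358.56 ÷ 12 = $779.88
Monthly shortage recovery: $445.08 ÷ 12 = $37.09
New monthly escrow = $779.88 + $37.09 = $816.97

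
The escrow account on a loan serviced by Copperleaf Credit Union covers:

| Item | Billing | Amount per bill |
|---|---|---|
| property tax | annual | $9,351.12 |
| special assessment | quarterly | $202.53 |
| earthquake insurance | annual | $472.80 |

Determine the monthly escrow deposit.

Property tax: $9,351.12 per year
Special assessment: $202.53 × 4 = $810.12 per year
Earthquake insurance: $472.80 per year
Yearly total = $9,351.12 + $810.12 + $472.80 = $10,634.04
Monthly = $10,634.04 ÷ 12 = $886.17

$886.17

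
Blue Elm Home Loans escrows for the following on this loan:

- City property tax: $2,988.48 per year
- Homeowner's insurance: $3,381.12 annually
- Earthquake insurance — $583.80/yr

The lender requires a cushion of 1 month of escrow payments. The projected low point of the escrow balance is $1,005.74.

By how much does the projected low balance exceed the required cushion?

City property tax — $2,988.48 annually
Homeowner's insurance — $3,381.12 annually
Earthquake insurance — $583.80 annually
Combined annual = $6,953.40
Monthly escrow = $6,953.40 ÷ 12 = $579.45
Required reserve = 1 × $579.45 = $579.45
Surplus = $1,005.74 − $579.45 = $426.29

$426.29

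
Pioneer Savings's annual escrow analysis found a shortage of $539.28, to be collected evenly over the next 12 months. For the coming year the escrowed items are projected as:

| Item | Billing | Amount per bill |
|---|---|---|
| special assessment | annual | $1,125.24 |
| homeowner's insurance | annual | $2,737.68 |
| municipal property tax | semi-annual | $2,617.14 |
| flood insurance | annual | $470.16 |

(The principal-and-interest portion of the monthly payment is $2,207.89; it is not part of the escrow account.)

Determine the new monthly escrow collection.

$842.22

Special assessment — $1,125.24/yr
Homeowner's insurance — $2,737.68/yr
Municipal property tax — $2,617.14 × 2 = $5,234.28/yr
Flood insurance — $470.16/yr
Yearly total = $9,567.36
Monthly escrow = $9,567.36 ÷ 12 = $797.28
Shortage per month = $539.28 ÷ 12 = $44.94
Adjusted monthly = $797.28 + $44.94 = $842.22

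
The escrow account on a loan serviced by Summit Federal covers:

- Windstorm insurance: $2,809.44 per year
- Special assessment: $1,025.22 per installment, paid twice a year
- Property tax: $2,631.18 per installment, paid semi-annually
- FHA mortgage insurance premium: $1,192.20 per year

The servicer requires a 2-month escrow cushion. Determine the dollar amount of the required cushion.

Windstorm insurance = $2,809.44 annually
Special assessment = $1,025.22 × 2 = $2,050.44 annually
Property tax = $2,631.18 × 2 = $5,262.36 annually
FHA mortgage insurance premium = $1,192.20 annually
Total per year = $2,809.44 + $2,050.44 + $5,262.36 + $1,192.20 = $11,314.44
Per month = $11,314.44 ÷ 12 = $942.87
Required cushion = 2 × $942.87 = $1,885.74

$1,885.74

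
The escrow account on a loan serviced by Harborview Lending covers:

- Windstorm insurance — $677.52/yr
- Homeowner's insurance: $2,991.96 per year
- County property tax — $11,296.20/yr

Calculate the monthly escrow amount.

$1,247.14

Windstorm insurance = $677.52
Homeowner's insurance = $2,991.96
County property tax = $11,296.20
Combined annual = $14,965.68
Monthly = $14,965.68 ÷ 12 = $1,247.14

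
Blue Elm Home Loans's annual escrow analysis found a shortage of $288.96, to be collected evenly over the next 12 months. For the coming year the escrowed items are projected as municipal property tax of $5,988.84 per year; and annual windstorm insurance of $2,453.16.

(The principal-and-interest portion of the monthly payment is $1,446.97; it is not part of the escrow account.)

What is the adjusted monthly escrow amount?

$727.58

Municipal property tax — $5,988.84 per year
Windstorm insurance — $2,453.16 per year
Total annual escrow = $5,988.84 + $2,453.16 = $8,442.00
Per month = $8,442.00 ÷ 12 = $703.50
Shortage spread = $288.96 ÷ 12 = $24.08/mo
New monthly escrow = $703.50 + $24.08 = $727.58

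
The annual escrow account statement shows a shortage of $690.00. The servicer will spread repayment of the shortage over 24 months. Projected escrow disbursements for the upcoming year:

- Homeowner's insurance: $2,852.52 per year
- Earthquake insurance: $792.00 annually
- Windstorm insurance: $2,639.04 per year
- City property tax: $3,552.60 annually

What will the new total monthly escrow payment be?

Homeowner's insurance = $2,852.52/yr
Earthquake insurance = $792.00/yr
Windstorm insurance = $2,639.04/yr
City property tax = $3,552.60/yr
Combined annual = $2,852.52 + $792.00 + $2,639.04 + $3,552.60 = $9,836.16
Per month = $9,836.16 / 12 = $819.68
Shortage per month = $690.00 / 24 = $28.75
New monthly escrow = $819.68 + $28.75 = $848.43

$848.43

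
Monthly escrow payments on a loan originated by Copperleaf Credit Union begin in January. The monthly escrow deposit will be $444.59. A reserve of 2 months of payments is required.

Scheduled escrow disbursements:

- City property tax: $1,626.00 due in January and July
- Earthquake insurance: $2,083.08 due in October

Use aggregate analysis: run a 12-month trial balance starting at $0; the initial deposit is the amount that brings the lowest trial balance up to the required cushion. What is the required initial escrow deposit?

Cushion = 2 × $444.59 = $889.18
Trial balance (start $0, +$444.59 each month, − disbursements):
  Jan: +$444.59 − $1,626.00 → -$1,181.41
  Feb: +$444.59 → -$736.82
  Mar: +$444.59 → -$292.23
  Apr: +$444.59 → $152.36
  May: +$444.59 → $596.95
  Jun: +$444.59 → $1,041.54
  Jul: +$444.59 − $1,626.00 → -$139.87
  Aug: +$444.59 → $304.72
  Sep: +$444.59 → $749.31
  Oct: +$444.59 − $2,083.08 → -$889.18
  Nov: +$444.59 → -$444.59
  Dec: +$444.59 → $0.00
Lowest trial balance = -$1,181.41 (Jan)
Initial deposit = cushion − low point = $889.18 − (-$1,181.41) = $2,070.59

$2,070.59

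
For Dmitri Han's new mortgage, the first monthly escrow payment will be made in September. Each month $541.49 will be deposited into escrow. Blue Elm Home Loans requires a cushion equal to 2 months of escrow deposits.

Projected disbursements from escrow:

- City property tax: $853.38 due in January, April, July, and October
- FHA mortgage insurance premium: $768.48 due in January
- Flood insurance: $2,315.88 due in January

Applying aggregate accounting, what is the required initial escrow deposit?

$3,166.65

Cushion = 2 × $541.49 = $1,082.98
Trial balance (start $0, +$541.49 each month, − disbursements):
  Sep: +$541.49 → $541.49
  Oct: +$541.49 − $853.38 → $229.60
  Nov: +$541.49 → $771.09
  Dec: +$541.49 → $1,312.58
  Jan: +$541.49 − $3,937.74 → -$2,083.67
  Feb: +$541.49 → -$1,542.18
  Mar: +$541.49 → -$1,000.69
  Apr: +$541.49 − $853.38 → -$1,312.58
  May: +$541.49 → -$771.09
  Jun: +$541.49 → -$229.60
  Jul: +$541.49 − $853.38 → -$541.49
  Aug: +$541.49 → $0.00
Lowest trial balance = -$2,083.67 (Jan)
Initial deposit = cushion − low point = $1,082.98 − (-$2,083.67) = $3,166.65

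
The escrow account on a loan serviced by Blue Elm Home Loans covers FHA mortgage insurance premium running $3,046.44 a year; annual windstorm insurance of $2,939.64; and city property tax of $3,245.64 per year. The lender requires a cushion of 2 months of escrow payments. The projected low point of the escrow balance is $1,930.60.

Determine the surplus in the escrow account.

$391.98

FHA mortgage insurance premium: $3,046.44 per year
Windstorm insurance: $2,939.64 per year
City property tax: $3,245.64 per year
Total annual escrow = $9,231.72
Monthly = $9,231.72 ÷ 12 = $769.31
Cushion = 2 × $769.31 = $1,538.62
Surplus = $1,930.60 − $1,538.62 = $391.98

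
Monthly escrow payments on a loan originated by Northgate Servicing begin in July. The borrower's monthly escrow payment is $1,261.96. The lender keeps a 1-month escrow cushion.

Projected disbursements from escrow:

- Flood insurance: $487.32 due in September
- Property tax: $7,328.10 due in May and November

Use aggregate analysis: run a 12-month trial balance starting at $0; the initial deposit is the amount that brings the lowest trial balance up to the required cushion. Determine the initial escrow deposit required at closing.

$2,767.58

Cushion = 1 × $1,261.96 = $1,261.96
Trial balance (start $0, +$1,261.96 each month, − disbursements):
  Jul: +$1,261.96 → $1,261.96
  Aug: +$1,261.96 → $2,523.92
  Sep: +$1,261.96 − $487.32 → $3,298.56
  Oct: +$1,261.96 → $4,560.52
  Nov: +$1,261.96 − $7,328.10 → -$1,505.62
  Dec: +$1,261.96 → -$243.66
  Jan: +$1,261.96 → $1,018.30
  Feb: +$1,261.96 → $2,280.26
  Mar: +$1,261.96 → $3,542.22
  Apr: +$1,261.96 → $4,804.18
  May: +$1,261.96 − $7,328.10 → -$1,261.96
  Jun: +$1,261.96 → $0.00
Lowest trial balance = -$1,505.62 (Nov)
Initial deposit = cushion − low point = $1,261.96 − (-$1,505.62) = $2,767.58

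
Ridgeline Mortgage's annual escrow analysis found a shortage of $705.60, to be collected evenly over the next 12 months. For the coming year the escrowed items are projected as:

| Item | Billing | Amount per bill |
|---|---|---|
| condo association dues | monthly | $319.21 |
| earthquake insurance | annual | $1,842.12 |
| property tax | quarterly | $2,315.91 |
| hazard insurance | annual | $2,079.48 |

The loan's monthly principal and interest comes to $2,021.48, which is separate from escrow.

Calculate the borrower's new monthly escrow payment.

$1,476.78

Condo association dues — $319.21 × 12 = $3,830.52
Earthquake insurance — $1,842.12
Property tax — $2,315.91 × 4 = $9,263.64
Hazard insurance — $2,079.48
Total per year = $3,830.52 + $1,842.12 + $9,263.64 + $2,079.48 = $17,015.76
Monthly = $17,015.76 ÷ 12 = $1,417.98
Monthly shortage recovery: $705.60 / 12 = $58.80
Adjusted monthly = $1,417.98 + $58.80 = $1,476.78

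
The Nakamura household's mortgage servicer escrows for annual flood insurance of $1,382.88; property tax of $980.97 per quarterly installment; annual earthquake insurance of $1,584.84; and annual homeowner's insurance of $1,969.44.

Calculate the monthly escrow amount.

Flood insurance: $1,382.88 per year
Property tax: $980.97 × 4 = $3,923.88 per year
Earthquake insurance: $1,584.84 per year
Homeowner's insurance: $1,969.44 per year
Total annual escrow = $1,382.88 + $3,923.88 + $1,584.84 + $1,969.44 = $8,861.04
Monthly = $8,861.04 ÷ 12 = $738.42

$738.42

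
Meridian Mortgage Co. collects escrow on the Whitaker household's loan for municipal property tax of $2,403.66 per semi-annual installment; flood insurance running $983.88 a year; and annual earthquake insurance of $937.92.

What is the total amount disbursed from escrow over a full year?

Municipal property tax: $2,403.66 × 2 = $4,807.32 annually
Flood insurance: $983.88 annually
Earthquake insurance: $937.92 annually
Yearly total = $4,807.32 + $983.88 + $937.92 = $6,729.12

$6,729.12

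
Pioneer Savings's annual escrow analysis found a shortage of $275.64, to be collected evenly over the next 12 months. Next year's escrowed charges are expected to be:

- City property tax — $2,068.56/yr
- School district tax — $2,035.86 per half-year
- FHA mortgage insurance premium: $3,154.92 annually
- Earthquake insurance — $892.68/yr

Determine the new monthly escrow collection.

$871.96

City property tax — $2,068.56
School district tax — $2,035.86 × 2 = $4,071.72
FHA mortgage insurance premium — $3,154.92
Earthquake insurance — $892.68
Yearly total = $10,187.88
Monthly escrow = $10,187.88 ÷ 12 = $848.99
Monthly shortage recovery: $275.64 ÷ 12 = $22.97
Adjusted monthly = $848.99 + $22.97 = $871.96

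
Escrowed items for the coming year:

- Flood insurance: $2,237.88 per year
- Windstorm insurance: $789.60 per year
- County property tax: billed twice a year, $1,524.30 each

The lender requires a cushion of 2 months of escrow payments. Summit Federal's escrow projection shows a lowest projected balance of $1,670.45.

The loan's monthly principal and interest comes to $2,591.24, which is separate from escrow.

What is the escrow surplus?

$657.77

Flood insurance: $2,237.88 per year
Windstorm insurance: $789.60 per year
County property tax: $1,524.30 × 2 = $3,048.60 per year
Total annual escrow = $6,076.08
Base monthly escrow = $6,076.08 / 12 = $506.34
Required reserve = 2 × $506.34 = $1,012.68
Surplus = $1,670.45 − $1,012.68 = $657.77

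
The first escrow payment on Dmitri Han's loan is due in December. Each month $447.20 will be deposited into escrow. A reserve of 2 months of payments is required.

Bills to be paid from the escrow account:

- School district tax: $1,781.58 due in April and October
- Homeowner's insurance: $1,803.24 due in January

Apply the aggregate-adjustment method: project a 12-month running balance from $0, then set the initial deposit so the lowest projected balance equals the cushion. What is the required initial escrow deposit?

$2,243.22

Cushion = 2 × $447.20 = $894.40
Trial balance (start $0, +$447.20 each month, − disbursements):
  Dec: +$447.20 → $447.20
  Jan: +$447.20 − $1,803.24 → -$908.84
  Feb: +$447.20 → -$461.64
  Mar: +$447.20 → -$14.44
  Apr: +$447.20 − $1,781.58 → -$1,348.82
  May: +$447.20 → -$901.62
  Jun: +$447.20 → -$454.42
  Jul: +$447.20 → -$7.22
  Aug: +$447.20 → $439.98
  Sep: +$447.20 → $887.18
  Oct: +$447.20 − $1,781.58 → -$447.20
  Nov: +$447.20 → $0.00
Lowest trial balance = -$1,348.82 (Apr)
Initial deposit = cushion − low point = $894.40 − (-$1,348.82) = $2,243.22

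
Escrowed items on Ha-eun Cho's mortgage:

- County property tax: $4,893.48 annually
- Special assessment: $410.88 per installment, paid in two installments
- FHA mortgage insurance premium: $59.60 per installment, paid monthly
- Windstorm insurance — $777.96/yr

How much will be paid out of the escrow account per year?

$7,208.40

County property tax = $4,893.48/yr
Special assessment = $410.88 × 2 = $821.76/yr
FHA mortgage insurance premium = $59.60 × 12 = $715.20/yr
Windstorm insurance = $777.96/yr
Total per year = $4,893.48 + $821.76 + $715.20 + $777.96 = $7,208.40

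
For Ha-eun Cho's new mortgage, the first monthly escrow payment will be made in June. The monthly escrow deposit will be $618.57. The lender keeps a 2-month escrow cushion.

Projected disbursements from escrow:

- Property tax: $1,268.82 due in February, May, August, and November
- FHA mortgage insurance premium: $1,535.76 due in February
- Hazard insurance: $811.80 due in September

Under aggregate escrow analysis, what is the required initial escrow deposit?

$1,824.03

Cushion = 2 × $618.57 = $1,237.14
Trial balance (start $0, +$618.57 each month, − disbursements):
  Jun: +$618.57 → $618.57
  Jul: +$618.57 → $1,237.14
  Aug: +$618.57 − $1,268.82 → $586.89
  Sep: +$618.57 − $811.80 → $393.66
  Oct: +$618.57 → $1,012.23
  Nov: +$618.57 − $1,268.82 → $361.98
  Dec: +$618.57 → $980.55
  Jan: +$618.57 → $1,599.12
  Feb: +$618.57 − $2,804.58 → -$586.89
  Mar: +$618.57 → $31.68
  Apr: +$618.57 → $650.25
  May: +$618.57 − $1,268.82 → $0.00
Lowest trial balance = -$586.89 (Feb)
Initial deposit = cushion − low point = $1,237.14 − (-$586.89) = $1,824.03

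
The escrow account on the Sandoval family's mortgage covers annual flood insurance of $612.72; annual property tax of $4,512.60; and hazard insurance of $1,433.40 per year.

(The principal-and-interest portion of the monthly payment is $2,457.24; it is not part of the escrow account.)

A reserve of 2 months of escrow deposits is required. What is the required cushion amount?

Flood insurance: $612.72
Property tax: $4,512.60
Hazard insurance: $1,433.40
Yearly total = $612.72 + $4,512.60 + $1,433.40 = $6,558.72
Per month = $6,558.72 ÷ 12 = $546.56
Reserve = 2 × $546.56 = $1,093.12

$1,093.12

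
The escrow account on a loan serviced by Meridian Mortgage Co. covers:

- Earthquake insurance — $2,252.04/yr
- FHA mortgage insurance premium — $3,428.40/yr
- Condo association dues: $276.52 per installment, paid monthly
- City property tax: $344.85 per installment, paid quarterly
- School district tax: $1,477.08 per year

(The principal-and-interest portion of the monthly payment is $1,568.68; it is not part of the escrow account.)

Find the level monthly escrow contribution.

$987.93

Earthquake insurance — $2,252.04 annually
FHA mortgage insurance premium — $3,428.40 annually
Condo association dues — $276.52 × 12 = $3,318.24 annually
City property tax — $344.85 × 4 = $1,379.40 annually
School district tax — $1,477.08 annually
Annual escrow total = $11,855.16
Monthly escrow = $11,855.16 / 12 = $987.93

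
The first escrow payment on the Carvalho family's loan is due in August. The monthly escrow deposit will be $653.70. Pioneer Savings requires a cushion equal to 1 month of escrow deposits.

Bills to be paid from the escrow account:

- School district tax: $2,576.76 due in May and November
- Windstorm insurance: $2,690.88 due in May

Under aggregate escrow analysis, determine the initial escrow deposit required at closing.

$1,961.10

Cushion = 1 × $653.70 = $653.70
Trial balance (start $0, +$653.70 each month, − disbursements):
  Aug: +$653.70 → $653.70
  Sep: +$653.70 → $1,307.40
  Oct: +$653.70 → $1,961.10
  Nov: +$653.70 − $2,576.76 → $38.04
  Dec: +$653.70 → $691.74
  Jan: +$653.70 → $1,345.44
  Feb: +$653.70 → $1,999.14
  Mar: +$653.70 → $2,652.84
  Apr: +$653.70 → $3,306.54
  May: +$653.70 − $5,267.64 → -$1,307.40
  Jun: +$653.70 → -$653.70
  Jul: +$653.70 → $0.00
Lowest trial balance = -$1,307.40 (May)
Initial deposit = cushion − low point = $653.70 − (-$1,307.40) = $1,961.10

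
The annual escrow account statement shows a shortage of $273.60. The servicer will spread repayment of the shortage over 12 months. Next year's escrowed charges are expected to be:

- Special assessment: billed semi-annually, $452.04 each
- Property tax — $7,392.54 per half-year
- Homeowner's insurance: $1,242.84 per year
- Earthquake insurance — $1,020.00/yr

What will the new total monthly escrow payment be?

$1,518.80

Special assessment = $452.04 × 2 = $904.08/yr
Property tax = $7,392.54 × 2 = $14,785.08/yr
Homeowner's insurance = $1,242.84/yr
Earthquake insurance = $1,020.00/yr
Annual escrow total = $904.08 + $14,785.08 + $1,242.84 + $1,020.00 = $17,952.00
Base monthly escrow = $17,952.00 ÷ 12 = $1,496.00
Shortage spread = $273.60 / 12 = $22.80/mo
New monthly escrow = $1,496.00 + $22.80 = $1,518.80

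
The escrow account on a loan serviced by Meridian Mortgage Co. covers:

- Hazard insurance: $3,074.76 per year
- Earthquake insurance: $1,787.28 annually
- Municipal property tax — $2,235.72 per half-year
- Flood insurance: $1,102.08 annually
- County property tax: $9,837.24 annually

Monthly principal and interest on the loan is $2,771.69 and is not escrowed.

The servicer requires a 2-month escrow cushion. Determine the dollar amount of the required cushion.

$3,378.80

Hazard insurance: $3,074.76 annually
Earthquake insurance: $1,787.28 annually
Municipal property tax: $2,235.72 × 2 = $4,471.44 annually
Flood insurance: $1,102.08 annually
County property tax: $9,837.24 annually
Combined annual = $3,074.76 + $1,787.28 + $4,471.44 + $1,102.08 + $9,837.24 = $20,272.80
Base monthly escrow = $20,272.80 / 12 = $1,689.40
Cushion = 2 × $1,689.40 = $3,378.80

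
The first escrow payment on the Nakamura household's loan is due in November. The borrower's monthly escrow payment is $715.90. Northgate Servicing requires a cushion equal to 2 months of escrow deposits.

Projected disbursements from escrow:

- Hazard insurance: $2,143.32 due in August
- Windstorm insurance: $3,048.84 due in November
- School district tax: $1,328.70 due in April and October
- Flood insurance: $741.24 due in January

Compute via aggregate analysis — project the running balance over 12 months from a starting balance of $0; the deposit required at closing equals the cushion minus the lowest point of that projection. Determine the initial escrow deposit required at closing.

Cushion = 2 × $715.90 = $1,431.80
Trial balance (start $0, +$715.90 each month, − disbursements):
  Nov: +$715.90 − $3,048.84 → -$2,332.94
  Dec: +$715.90 → -$1,617.04
  Jan: +$715.90 − $741.24 → -$1,642.38
  Feb: +$715.90 → -$926.48
  Mar: +$715.90 → -$210.58
  Apr: +$715.90 − $1,328.70 → -$823.38
  May: +$715.90 → -$107.48
  Jun: +$715.90 → $608.42
  Jul: +$715.90 → $1,324.32
  Aug: +$715.90 − $2,143.32 → -$103.10
  Sep: +$715.90 → $612.80
  Oct: +$715.90 − $1,328.70 → $0.00
Lowest trial balance = -$2,332.94 (Nov)
Initial deposit = cushion − low point = $1,431.80 − (-$2,332.94) = $3,764.74

$3,764.74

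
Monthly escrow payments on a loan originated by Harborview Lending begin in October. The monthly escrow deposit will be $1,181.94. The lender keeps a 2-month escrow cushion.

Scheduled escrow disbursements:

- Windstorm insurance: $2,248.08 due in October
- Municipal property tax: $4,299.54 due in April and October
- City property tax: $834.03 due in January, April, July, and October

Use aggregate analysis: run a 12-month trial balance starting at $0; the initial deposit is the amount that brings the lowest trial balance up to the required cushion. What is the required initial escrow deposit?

$8,563.59

Cushion = 2 × $1,181.94 = $2,363.88
Trial balance (start $0, +$1,181.94 each month, − disbursements):
  Oct: +$1,181.94 − $7,381.65 → -$6,199.71
  Nov: +$1,181.94 → -$5,017.77
  Dec: +$1,181.94 → -$3,835.83
  Jan: +$1,181.94 − $834.03 → -$3,487.92
  Feb: +$1,181.94 → -$2,305.98
  Mar: +$1,181.94 → -$1,124.04
  Apr: +$1,181.94 − $5,133.57 → -$5,075.67
  May: +$1,181.94 → -$3,893.73
  Jun: +$1,181.94 → -$2,711.79
  Jul: +$1,181.94 − $834.03 → -$2,363.88
  Aug: +$1,181.94 → -$1,181.94
  Sep: +$1,181.94 → $0.00
Lowest trial balance = -$6,199.71 (Oct)
Initial deposit = cushion − low point = $2,363.88 − (-$6,199.71) = $8,563.59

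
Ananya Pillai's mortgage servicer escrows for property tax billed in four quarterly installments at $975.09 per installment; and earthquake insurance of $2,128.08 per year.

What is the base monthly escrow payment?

$502.37

Property tax = $975.09 × 4 = $3,900.36/yr
Earthquake insurance = $2,128.08/yr
Total annual escrow = $3,900.36 + $2,128.08 = $6,028.44
Base monthly escrow = $6,028.44 ÷ 12 = $502.37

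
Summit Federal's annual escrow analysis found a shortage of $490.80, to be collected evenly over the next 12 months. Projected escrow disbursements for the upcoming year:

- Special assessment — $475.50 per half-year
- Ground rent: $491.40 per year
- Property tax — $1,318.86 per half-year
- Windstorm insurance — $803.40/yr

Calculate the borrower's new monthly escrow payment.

$447.86

Special assessment — $475.50 × 2 = $951.00 annually
Ground rent — $491.40 annually
Property tax — $1,318.86 × 2 = $2,637.72 annually
Windstorm insurance — $803.40 annually
Total annual escrow = $4,883.52
Monthly escrow = $4,883.52 ÷ 12 = $406.96
Shortage spread = $490.80 / 12 = $40.90/mo
Adjusted monthly = $406.96 + $40.90 = $447.86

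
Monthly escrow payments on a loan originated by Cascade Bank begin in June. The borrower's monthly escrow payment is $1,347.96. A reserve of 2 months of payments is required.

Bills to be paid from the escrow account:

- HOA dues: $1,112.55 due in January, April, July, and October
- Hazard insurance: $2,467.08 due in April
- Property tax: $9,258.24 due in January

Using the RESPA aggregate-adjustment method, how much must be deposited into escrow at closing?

Cushion = 2 × $1,347.96 = $2,695.92
Trial balance (start $0, +$1,347.96 each month, − disbursements):
  Jun: +$1,347.96 → $1,347.96
  Jul: +$1,347.96 − $1,112.55 → $1,583.37
  Aug: +$1,347.96 → $2,931.33
  Sep: +$1,347.96 → $4,279.29
  Oct: +$1,347.96 − $1,112.55 → $4,514.70
  Nov: +$1,347.96 → $5,862.66
  Dec: +$1,347.96 → $7,210.62
  Jan: +$1,347.96 − $10,370.79 → -$1,812.21
  Feb: +$1,347.96 → -$464.25
  Mar: +$1,347.96 → $883.71
  Apr: +$1,347.96 − $3,579.63 → -$1,347.96
  May: +$1,347.96 → $0.00
Lowest trial balance = -$1,812.21 (Jan)
Initial deposit = cushion − low point = $2,695.92 − (-$1,812.21) = $4,508.13

$4,508.13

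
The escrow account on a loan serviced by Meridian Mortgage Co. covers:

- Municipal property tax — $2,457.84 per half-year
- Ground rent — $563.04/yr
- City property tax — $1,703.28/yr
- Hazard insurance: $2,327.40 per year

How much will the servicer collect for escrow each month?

$792.45

Municipal property tax: $2,457.84 × 2 = $4,915.68 annually
Ground rent: $563.04 annually
City property tax: $1,703.28 annually
Hazard insurance: $2,327.40 annually
Total annual escrow = $4,915.68 + $563.04 + $1,703.28 + $2,327.40 = $9,509.40
Per month = $9,509.40 ÷ 12 = $792.45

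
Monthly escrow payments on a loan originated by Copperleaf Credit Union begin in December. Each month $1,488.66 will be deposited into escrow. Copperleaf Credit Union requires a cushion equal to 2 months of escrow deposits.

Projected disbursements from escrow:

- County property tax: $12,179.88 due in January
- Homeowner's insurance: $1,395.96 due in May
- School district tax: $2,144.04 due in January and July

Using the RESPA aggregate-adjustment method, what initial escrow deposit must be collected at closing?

$14,323.92

Cushion = 2 × $1,488.66 = $2,977.32
Trial balance (start $0, +$1,488.66 each month, − disbursements):
  Dec: +$1,488.66 → $1,488.66
  Jan: +$1,488.66 − $14,323.92 → -$11,346.60
  Feb: +$1,488.66 → -$9,857.94
  Mar: +$1,488.66 → -$8,369.28
  Apr: +$1,488.66 → -$6,880.62
  May: +$1,488.66 − $1,395.96 → -$6,787.92
  Jun: +$1,488.66 → -$5,299.26
  Jul: +$1,488.66 − $2,144.04 → -$5,954.64
  Aug: +$1,488.66 → -$4,465.98
  Sep: +$1,488.66 → -$2,977.32
  Oct: +$1,488.66 → -$1,488.66
  Nov: +$1,488.66 → $0.00
Lowest trial balance = -$11,346.60 (Jan)
Initial deposit = cushion − low point = $2,977.32 − (-$11,346.60) = $14,323.92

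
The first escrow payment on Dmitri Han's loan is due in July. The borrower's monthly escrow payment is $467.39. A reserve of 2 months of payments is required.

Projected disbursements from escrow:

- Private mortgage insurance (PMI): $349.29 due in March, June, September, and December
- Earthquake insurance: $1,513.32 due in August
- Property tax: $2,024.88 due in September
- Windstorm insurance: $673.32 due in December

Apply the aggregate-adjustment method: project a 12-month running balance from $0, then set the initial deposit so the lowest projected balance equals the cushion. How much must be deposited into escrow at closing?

$3,420.10

Cushion = 2 × $467.39 = $934.78
Trial balance (start $0, +$467.39 each month, − disbursements):
  Jul: +$467.39 → $467.39
  Aug: +$467.39 − $1,513.32 → -$578.54
  Sep: +$467.39 − $2,374.17 → -$2,485.32
  Oct: +$467.39 → -$2,017.93
  Nov: +$467.39 → -$1,550.54
  Dec: +$467.39 − $1,022.61 → -$2,105.76
  Jan: +$467.39 → -$1,638.37
  Feb: +$467.39 → -$1,170.98
  Mar: +$467.39 − $349.29 → -$1,052.88
  Apr: +$467.39 → -$585.49
  May: +$467.39 → -$118.10
  Jun: +$467.39 − $349.29 → $0.00
Lowest trial balance = -$2,485.32 (Sep)
Initial deposit = cushion − low point = $934.78 − (-$2,485.32) = $3,420.10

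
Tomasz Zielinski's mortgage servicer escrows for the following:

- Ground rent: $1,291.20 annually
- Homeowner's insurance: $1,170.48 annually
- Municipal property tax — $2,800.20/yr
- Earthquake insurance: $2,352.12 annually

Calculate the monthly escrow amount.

Ground rent = $1,291.20/yr
Homeowner's insurance = $1,170.48/yr
Municipal property tax = $2,800.20/yr
Earthquake insurance = $2,352.12/yr
Yearly total = $1,291.20 + $1,170.48 + $2,800.20 + $2,352.12 = $7,614.00
Monthly escrow = $7,614.00 / 12 = $634.50

$634.50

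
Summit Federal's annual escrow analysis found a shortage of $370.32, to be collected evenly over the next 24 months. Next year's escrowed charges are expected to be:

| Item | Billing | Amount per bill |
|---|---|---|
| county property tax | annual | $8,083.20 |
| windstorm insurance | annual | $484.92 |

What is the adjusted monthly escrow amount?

$729.44

County property tax = $8,083.20 per year
Windstorm insurance = $484.92 per year
Yearly total = $8,083.20 + $484.92 = $8,568.12
Base monthly escrow = $8,568.12 ÷ 12 = $714.01
Monthly shortage recovery: $370.32 / 24 = $15.43
New monthly escrow = $714.01 + $15.43 = $729.44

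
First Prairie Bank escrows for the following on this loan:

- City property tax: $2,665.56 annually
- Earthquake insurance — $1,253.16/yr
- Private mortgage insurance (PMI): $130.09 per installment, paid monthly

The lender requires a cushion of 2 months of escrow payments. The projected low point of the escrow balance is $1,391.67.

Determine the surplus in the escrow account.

$478.37

City property tax — $2,665.56/yr
Earthquake insurance — $1,253.16/yr
Private mortgage insurance (PMI) — $130.09 × 12 = $1,561.08/yr
Combined annual = $2,665.56 + $1,253.16 + $1,561.08 = $5,479.80
Per month = $5,479.80 ÷ 12 = $456.65
Cushion = 2 × $456.65 = $913.30
Surplus = $1,391.67 − $913.30 = $478.37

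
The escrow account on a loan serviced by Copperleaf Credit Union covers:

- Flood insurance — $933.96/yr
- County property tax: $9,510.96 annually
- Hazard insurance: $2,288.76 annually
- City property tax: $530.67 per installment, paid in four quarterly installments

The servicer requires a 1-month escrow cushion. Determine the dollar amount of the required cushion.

Flood insurance: $933.96
County property tax: $9,510.96
Hazard insurance: $2,288.76
City property tax: $530.67 × 4 = $2,122.68
Total per year = $14,856.36
Base monthly escrow = $14,856.36 / 12 = $1,238.03
Required cushion = 1 × $1,238.03 = $1,238.03

$1,238.03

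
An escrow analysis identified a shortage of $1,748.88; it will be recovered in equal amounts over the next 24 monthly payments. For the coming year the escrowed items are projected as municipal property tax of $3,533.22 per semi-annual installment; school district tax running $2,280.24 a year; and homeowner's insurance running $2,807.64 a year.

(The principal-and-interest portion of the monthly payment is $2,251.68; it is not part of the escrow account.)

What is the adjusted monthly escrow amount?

$1,085.73

Municipal property tax — $3,533.22 × 2 = $7,066.44 annually
School district tax — $2,280.24 annually
Homeowner's insurance — $2,807.64 annually
Total annual escrow = $7,066.44 + $2,280.24 + $2,807.64 = $12,154.32
Base monthly escrow = $12,154.32 ÷ 12 = $1,012.86
Shortage per month = $1,748.88 ÷ 24 = $72.87
New monthly escrow = $1,012.86 + $72.87 = $1,085.73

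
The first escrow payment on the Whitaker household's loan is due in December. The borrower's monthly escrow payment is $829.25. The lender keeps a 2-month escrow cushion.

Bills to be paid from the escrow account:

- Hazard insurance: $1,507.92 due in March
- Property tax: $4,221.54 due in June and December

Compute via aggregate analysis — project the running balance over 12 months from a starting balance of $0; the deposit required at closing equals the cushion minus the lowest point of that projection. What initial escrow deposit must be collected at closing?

$5,804.75

Cushion = 2 × $829.25 = $1,658.50
Trial balance (start $0, +$829.25 each month, − disbursements):
  Dec: +$829.25 − $4,221.54 → -$3,392.29
  Jan: +$829.25 → -$2,563.04
  Feb: +$829.25 → -$1,733.79
  Mar: +$829.25 − $1,507.92 → -$2,412.46
  Apr: +$829.25 → -$1,583.21
  May: +$829.25 → -$753.96
  Jun: +$829.25 − $4,221.54 → -$4,146.25
  Jul: +$829.25 → -$3,317.00
  Aug: +$829.25 → -$2,487.75
  Sep: +$829.25 → -$1,658.50
  Oct: +$829.25 → -$829.25
  Nov: +$829.25 → $0.00
Lowest trial balance = -$4,146.25 (Jun)
Initial deposit = cushion − low point = $1,658.50 − (-$4,146.25) = $5,804.75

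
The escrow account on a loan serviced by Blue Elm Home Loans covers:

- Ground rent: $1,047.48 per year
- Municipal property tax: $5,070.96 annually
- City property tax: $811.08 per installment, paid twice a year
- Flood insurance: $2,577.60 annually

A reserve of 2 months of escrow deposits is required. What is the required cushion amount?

Ground rent = $1,047.48 annually
Municipal property tax = $5,070.96 annually
City property tax = $811.08 × 2 = $1,622.16 annually
Flood insurance = $2,577.60 annually
Total annual escrow = $1,047.48 + $5,070.96 + $1,622.16 + $2,577.60 = $10,318.20
Base monthly escrow = $10,318.20 ÷ 12 = $859.85
Required cushion = 2 × $859.85 = $1,719.70

$1,719.70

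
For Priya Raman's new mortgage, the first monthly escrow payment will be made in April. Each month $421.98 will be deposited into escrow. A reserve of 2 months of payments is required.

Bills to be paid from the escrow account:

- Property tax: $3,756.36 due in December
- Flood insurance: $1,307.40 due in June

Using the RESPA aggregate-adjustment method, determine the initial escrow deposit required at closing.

$2,109.90

Cushion = 2 × $421.98 = $843.96
Trial balance (start $0, +$421.98 each month, − disbursements):
  Apr: +$421.98 → $421.98
  May: +$421.98 → $843.96
  Jun: +$421.98 − $1,307.40 → -$41.46
  Jul: +$421.98 → $380.52
  Aug: +$421.98 → $802.50
  Sep: +$421.98 → $1,224.48
  Oct: +$421.98 → $1,646.46
  Nov: +$421.98 → $2,068.44
  Dec: +$421.98 − $3,756.36 → -$1,265.94
  Jan: +$421.98 → -$843.96
  Feb: +$421.98 → -$421.98
  Mar: +$421.98 → $0.00
Lowest trial balance = -$1,265.94 (Dec)
Initial deposit = cushion − low point = $843.96 − (-$1,265.94) = $2,109.90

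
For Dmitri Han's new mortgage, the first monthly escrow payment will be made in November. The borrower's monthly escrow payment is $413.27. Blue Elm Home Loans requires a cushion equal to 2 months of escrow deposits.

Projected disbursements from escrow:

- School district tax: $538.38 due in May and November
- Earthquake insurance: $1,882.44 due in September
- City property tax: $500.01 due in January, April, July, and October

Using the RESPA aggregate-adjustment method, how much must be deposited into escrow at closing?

$951.65

Cushion = 2 × $413.27 = $826.54
Trial balance (start $0, +$413.27 each month, − disbursements):
  Nov: +$413.27 − $538.38 → -$125.11
  Dec: +$413.27 → $288.16
  Jan: +$413.27 − $500.01 → $201.42
  Feb: +$413.27 → $614.69
  Mar: +$413.27 → $1,027.96
  Apr: +$413.27 − $500.01 → $941.22
  May: +$413.27 − $538.38 → $816.11
  Jun: +$413.27 → $1,229.38
  Jul: +$413.27 − $500.01 → $1,142.64
  Aug: +$413.27 → $1,555.91
  Sep: +$413.27 − $1,882.44 → $86.74
  Oct: +$413.27 − $500.01 → $0.00
Lowest trial balance = -$125.11 (Nov)
Initial deposit = cushion − low point = $826.54 − (-$125.11) = $951.65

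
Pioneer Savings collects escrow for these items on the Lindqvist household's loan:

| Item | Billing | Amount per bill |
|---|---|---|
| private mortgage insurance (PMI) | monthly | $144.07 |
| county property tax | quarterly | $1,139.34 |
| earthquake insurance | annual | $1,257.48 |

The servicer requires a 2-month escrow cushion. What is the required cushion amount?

Private mortgage insurance (PMI) — $144.07 × 12 = $1,728.84 annually
County property tax — $1,139.34 × 4 = $4,557.36 annually
Earthquake insurance — $1,257.48 annually
Yearly total = $1,728.84 + $4,557.36 + $1,257.48 = $7,543.68
Monthly escrow = $7,543.68 / 12 = $628.64
Cushion = 2 × $628.64 = $1,257.28

$1,257.28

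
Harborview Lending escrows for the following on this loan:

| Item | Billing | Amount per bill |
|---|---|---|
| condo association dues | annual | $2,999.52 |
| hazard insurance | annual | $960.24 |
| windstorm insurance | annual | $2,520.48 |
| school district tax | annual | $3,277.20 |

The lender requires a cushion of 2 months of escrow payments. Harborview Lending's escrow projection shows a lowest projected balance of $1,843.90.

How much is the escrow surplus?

$217.66

Condo association dues — $2,999.52 annually
Hazard insurance — $960.24 annually
Windstorm insurance — $2,520.48 annually
School district tax — $3,277.20 annually
Annual escrow total = $9,757.44
Monthly escrow = $9,757.44 ÷ 12 = $813.12
Required cushion = 2 × $813.12 = $1,626.24
Surplus = $1,843.90 − $1,626.24 = $217.66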